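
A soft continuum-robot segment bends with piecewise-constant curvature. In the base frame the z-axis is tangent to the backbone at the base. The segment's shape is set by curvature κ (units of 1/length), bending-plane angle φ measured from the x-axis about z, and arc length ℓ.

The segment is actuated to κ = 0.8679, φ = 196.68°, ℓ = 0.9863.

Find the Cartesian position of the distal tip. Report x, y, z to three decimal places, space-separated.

θ = κ·ℓ = 0.8679 × 0.9863 = 0.85601 rad
ρ = (1 − cos θ)/κ = (1 − 0.65546)/0.8679 = 0.39699
z = sin θ / κ = 0.75523/0.8679 = 0.87018
x = ρ cos φ = 0.39699 × cos(196.68°) = -0.38028
y = ρ sin φ = 0.39699 × sin(196.68°) = -0.11395

-0.380 -0.114 0.870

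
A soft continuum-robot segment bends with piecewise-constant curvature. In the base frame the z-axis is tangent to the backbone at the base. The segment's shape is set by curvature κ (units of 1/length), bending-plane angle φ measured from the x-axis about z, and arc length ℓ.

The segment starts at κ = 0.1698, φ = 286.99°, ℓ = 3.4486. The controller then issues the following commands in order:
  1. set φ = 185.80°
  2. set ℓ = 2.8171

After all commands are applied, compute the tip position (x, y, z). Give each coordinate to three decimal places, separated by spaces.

-0.658 -0.067 2.711

initial: κ=0.1698, φ=286.99°, ℓ=3.4486
cmd 1: set φ=185.80° → (κ,φ,ℓ)=(0.1698,185.80°,3.4486) → tip=(-0.9762,-0.0992,3.2549)
cmd 2: set ℓ=2.8171 → (κ,φ,ℓ)=(0.1698,185.80°,2.8171) → tip=(-0.6576,-0.0668,2.7109)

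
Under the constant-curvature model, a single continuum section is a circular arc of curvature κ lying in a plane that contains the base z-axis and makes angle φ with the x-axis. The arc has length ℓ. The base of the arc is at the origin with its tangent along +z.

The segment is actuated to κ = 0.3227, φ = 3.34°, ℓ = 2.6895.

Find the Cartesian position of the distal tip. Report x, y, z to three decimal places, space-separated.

θ = κ·ℓ = 0.3227 × 2.6895 = 0.86790 rad
ρ = (1 − cos θ)/κ = (1 − 0.64643)/0.3227 = 1.09566
z = sin θ / κ = 0.76297/0.3227 = 2.36435
x = ρ cos φ = 1.09566 × cos(3.34°) = 1.09380
y = ρ sin φ = 1.09566 × sin(3.34°) = 0.06383

1.094 0.064 2.364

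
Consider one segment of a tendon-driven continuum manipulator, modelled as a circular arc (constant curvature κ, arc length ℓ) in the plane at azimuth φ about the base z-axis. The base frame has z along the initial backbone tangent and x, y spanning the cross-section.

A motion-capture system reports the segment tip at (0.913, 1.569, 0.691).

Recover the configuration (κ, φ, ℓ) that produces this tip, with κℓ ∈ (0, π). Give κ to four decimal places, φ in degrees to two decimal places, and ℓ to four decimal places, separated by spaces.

0.9623 59.80 2.5087

ρ = √(x²+y²) = √(0.913² + 1.569²) = 1.81530
φ = atan2(y, x) mod 360° = atan2(1.569, 0.913) = 59.8049°
|p|² = ρ² + z² = 1.81530² + 0.691² = 3.77281
κ = 2ρ / |p|² = 2×1.81530 / 3.77281 = 0.96231
θ = 2·atan2(ρ, z) = 2·atan2(1.81530, 0.691) = 2.41416 rad
ℓ = θ/κ = 2.41416/0.96231 = 2.50872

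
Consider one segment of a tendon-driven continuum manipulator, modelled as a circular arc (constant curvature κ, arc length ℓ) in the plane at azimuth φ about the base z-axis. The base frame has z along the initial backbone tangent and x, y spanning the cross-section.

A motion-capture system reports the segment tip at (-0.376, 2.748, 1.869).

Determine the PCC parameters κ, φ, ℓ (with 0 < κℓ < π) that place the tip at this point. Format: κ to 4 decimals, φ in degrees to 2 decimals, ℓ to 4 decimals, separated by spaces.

ρ = √(x²+y²) = √(-0.376² + 2.748²) = 2.77360
φ = atan2(y, x) mod 360° = atan2(2.748, -0.376) = 97.7912°
|p|² = ρ² + z² = 2.77360² + 1.869² = 11.18604
κ = 2ρ / |p|² = 2×2.77360 / 11.18604 = 0.49590
θ = 2·atan2(ρ, z) = 2·atan2(2.77360, 1.869) = 1.95567 rad
ℓ = θ/κ = 1.95567/0.49590 = 3.94364

0.4959 97.79 3.9436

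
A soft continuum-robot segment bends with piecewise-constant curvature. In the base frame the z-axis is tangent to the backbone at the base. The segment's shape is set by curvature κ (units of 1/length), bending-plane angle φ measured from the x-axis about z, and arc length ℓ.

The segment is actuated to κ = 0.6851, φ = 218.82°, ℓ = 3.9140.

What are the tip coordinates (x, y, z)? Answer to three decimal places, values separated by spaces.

-2.156 -1.735 0.648

θ = κ·ℓ = 0.6851 × 3.9140 = 2.68148 rad
ρ = (1 − cos θ)/κ = (1 − -0.89600)/0.6851 = 2.76748
z = sin θ / κ = 0.44405/0.6851 = 0.64815
x = ρ cos φ = 2.76748 × cos(218.82°) = -2.15620
y = ρ sin φ = 2.76748 × sin(218.82°) = -1.73487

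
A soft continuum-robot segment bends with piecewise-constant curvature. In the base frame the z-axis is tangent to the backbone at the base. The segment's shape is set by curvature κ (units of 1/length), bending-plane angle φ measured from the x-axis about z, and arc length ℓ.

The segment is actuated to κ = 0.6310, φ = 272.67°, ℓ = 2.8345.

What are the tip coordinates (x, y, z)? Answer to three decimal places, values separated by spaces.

θ = κ·ℓ = 0.6310 × 2.8345 = 1.78857 rad
ρ = (1 − cos θ)/κ = (1 − -0.21606)/0.6310 = 1.92719
z = sin θ / κ = 0.97638/0.6310 = 1.54735
x = ρ cos φ = 1.92719 × cos(272.67°) = 0.08978
y = ρ sin φ = 1.92719 × sin(272.67°) = -1.92510

0.090 -1.925 1.547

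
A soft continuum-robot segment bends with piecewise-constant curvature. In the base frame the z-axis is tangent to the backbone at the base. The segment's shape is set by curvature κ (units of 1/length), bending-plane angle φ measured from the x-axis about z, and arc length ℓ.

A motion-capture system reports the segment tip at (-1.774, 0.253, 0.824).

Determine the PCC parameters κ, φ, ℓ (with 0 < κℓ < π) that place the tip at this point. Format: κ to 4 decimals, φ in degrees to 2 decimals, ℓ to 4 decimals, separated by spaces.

0.9213 171.88 2.4743

ρ = √(x²+y²) = √(-1.774² + 0.253²) = 1.79195
φ = atan2(y, x) mod 360° = atan2(0.253, -1.774) = 171.8835°
|p|² = ρ² + z² = 1.79195² + 0.824² = 3.89006
κ = 2ρ / |p|² = 2×1.79195 / 3.89006 = 0.92130
θ = 2·atan2(ρ, z) = 2·atan2(1.79195, 0.824) = 2.27959 rad
ℓ = θ/κ = 2.27959/0.92130 = 2.47433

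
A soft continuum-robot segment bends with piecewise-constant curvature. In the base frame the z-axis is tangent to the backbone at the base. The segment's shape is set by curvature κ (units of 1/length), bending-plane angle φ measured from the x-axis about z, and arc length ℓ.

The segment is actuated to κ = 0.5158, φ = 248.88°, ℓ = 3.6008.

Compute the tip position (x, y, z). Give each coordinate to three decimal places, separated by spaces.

-0.896 -2.320 1.860

θ = κ·ℓ = 0.5158 × 3.6008 = 1.85729 rad
ρ = (1 − cos θ)/κ = (1 − -0.28259)/0.5158 = 2.48661
z = sin θ / κ = 0.95924/0.5158 = 1.85971
x = ρ cos φ = 2.48661 × cos(248.88°) = -0.89598
y = ρ sin φ = 2.48661 × sin(248.88°) = -2.31958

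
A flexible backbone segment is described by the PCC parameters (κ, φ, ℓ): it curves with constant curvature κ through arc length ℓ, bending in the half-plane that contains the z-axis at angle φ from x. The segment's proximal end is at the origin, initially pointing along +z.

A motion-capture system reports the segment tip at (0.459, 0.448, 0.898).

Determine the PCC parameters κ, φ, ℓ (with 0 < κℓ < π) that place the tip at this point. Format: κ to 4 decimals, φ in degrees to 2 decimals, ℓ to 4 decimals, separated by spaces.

1.0534 44.31 1.1776

ρ = √(x²+y²) = √(0.459² + 0.448²) = 0.64139
φ = atan2(y, x) mod 360° = atan2(0.448, 0.459) = 44.3052°
|p|² = ρ² + z² = 0.64139² + 0.898² = 1.21779
κ = 2ρ / |p|² = 2×0.64139 / 1.21779 = 1.05337
θ = 2·atan2(ρ, z) = 2·atan2(0.64139, 0.898) = 1.24045 rad
ℓ = θ/κ = 1.24045/1.05337 = 1.17759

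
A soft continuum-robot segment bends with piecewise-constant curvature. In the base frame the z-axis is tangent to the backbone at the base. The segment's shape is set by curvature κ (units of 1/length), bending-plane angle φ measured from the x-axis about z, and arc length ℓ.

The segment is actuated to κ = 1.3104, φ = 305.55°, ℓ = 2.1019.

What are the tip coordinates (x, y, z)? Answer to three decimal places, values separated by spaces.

0.855 -1.196 0.288

θ = κ·ℓ = 1.3104 × 2.1019 = 2.75433 rad
ρ = (1 − cos θ)/κ = (1 − -0.92595)/1.3104 = 1.46974
z = sin θ / κ = 0.37766/1.3104 = 0.28820
x = ρ cos φ = 1.46974 × cos(305.55°) = 0.85453
y = ρ sin φ = 1.46974 × sin(305.55°) = -1.19579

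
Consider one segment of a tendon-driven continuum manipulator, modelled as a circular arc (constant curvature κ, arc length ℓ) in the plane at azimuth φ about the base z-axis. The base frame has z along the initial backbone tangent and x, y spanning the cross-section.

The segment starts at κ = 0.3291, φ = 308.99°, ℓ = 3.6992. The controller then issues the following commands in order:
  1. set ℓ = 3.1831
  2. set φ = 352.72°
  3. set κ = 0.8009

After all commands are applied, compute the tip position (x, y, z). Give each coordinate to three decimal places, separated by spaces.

2.266 -0.289 0.697

initial: κ=0.3291, φ=308.99°, ℓ=3.6992
cmd 1: set ℓ=3.1831 → (κ,φ,ℓ)=(0.3291,308.99°,3.1831) → tip=(0.9565,-1.1816,2.6320)
cmd 2: set φ=352.72° → (κ,φ,ℓ)=(0.3291,352.72°,3.1831) → tip=(1.5080,-0.1926,2.6320)
cmd 3: set κ=0.8009 → (κ,φ,ℓ)=(0.8009,352.72°,3.1831) → tip=(2.2661,-0.2895,0.6970)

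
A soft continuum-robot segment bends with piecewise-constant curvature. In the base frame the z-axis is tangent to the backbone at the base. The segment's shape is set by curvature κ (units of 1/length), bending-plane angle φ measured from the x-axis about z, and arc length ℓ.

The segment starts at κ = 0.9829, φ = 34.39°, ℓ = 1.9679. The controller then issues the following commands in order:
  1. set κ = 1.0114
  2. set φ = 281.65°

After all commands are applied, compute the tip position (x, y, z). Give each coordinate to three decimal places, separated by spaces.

initial: κ=0.9829, φ=34.39°, ℓ=1.9679
cmd 1: set κ=1.0114 → (κ,φ,ℓ)=(1.0114,34.39°,1.9679) → tip=(1.1483,0.7859,0.9030)
cmd 2: set φ=281.65° → (κ,φ,ℓ)=(1.0114,281.65°,1.9679) → tip=(0.2810,-1.3628,0.9030)

0.281 -1.363 0.903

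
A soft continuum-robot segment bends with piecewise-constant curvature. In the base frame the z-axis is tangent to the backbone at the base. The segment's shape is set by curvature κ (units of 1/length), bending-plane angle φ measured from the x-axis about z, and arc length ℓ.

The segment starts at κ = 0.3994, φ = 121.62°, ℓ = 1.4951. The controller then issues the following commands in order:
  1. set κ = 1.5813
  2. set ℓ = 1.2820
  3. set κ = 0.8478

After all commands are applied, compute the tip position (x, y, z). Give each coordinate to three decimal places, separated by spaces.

-0.331 0.537 1.044

initial: κ=0.3994, φ=121.62°, ℓ=1.4951
cmd 1: set κ=1.5813 → (κ,φ,ℓ)=(1.5813,121.62°,1.4951) → tip=(-0.5679,0.9223,0.4436)
cmd 2: set ℓ=1.2820 → (κ,φ,ℓ)=(1.5813,121.62°,1.2820) → tip=(-0.4777,0.7759,0.5677)
cmd 3: set κ=0.8478 → (κ,φ,ℓ)=(0.8478,121.62°,1.2820) → tip=(-0.3307,0.5371,1.0441)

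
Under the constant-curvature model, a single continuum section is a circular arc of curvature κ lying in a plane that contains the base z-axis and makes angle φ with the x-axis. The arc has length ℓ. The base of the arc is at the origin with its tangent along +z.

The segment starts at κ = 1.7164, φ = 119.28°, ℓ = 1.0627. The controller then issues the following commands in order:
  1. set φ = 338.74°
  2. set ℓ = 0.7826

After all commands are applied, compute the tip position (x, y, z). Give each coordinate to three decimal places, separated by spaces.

initial: κ=1.7164, φ=119.28°, ℓ=1.0627
cmd 1: set φ=338.74° → (κ,φ,ℓ)=(1.7164,338.74°,1.0627) → tip=(0.6790,-0.2642,0.5640)
cmd 2: set ℓ=0.7826 → (κ,φ,ℓ)=(1.7164,338.74°,0.7826) → tip=(0.4205,-0.1636,0.5676)

0.420 -0.164 0.568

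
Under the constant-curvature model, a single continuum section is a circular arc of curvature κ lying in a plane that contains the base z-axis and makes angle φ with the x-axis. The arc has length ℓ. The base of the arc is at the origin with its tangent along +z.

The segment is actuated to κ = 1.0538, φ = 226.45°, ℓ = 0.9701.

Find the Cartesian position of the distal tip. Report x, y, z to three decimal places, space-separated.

θ = κ·ℓ = 1.0538 × 0.9701 = 1.02229 rad
ρ = (1 − cos θ)/κ = (1 − 0.52141)/1.0538 = 0.45415
z = sin θ / κ = 0.85331/1.0538 = 0.80974
x = ρ cos φ = 0.45415 × cos(226.45°) = -0.31291
y = ρ sin φ = 0.45415 × sin(226.45°) = -0.32916

-0.313 -0.329 0.810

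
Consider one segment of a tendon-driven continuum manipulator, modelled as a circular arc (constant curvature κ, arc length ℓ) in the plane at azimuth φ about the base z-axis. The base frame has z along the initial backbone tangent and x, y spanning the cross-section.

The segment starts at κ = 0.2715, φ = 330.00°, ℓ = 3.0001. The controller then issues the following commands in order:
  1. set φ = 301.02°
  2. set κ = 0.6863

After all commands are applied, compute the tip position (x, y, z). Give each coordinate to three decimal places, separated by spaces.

initial: κ=0.2715, φ=330.00°, ℓ=3.0001
cmd 1: set φ=301.02° → (κ,φ,ℓ)=(0.2715,301.02°,3.0001) → tip=(0.5956,-0.9905,2.6792)
cmd 2: set κ=0.6863 → (κ,φ,ℓ)=(0.6863,301.02°,3.0001) → tip=(1.1031,-1.8344,1.2869)

1.103 -1.834 1.287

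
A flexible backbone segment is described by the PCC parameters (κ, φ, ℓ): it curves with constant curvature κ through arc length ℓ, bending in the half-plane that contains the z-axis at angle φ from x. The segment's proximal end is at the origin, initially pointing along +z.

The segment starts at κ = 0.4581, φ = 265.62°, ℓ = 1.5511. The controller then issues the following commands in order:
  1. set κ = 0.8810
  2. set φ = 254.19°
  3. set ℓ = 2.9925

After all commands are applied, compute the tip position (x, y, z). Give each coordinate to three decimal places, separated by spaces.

initial: κ=0.4581, φ=265.62°, ℓ=1.5511
cmd 1: set κ=0.8810 → (κ,φ,ℓ)=(0.8810,265.62°,1.5511) → tip=(-0.0691,-0.9022,1.1115)
cmd 2: set φ=254.19° → (κ,φ,ℓ)=(0.8810,254.19°,1.5511) → tip=(-0.2465,-0.8706,1.1115)
cmd 3: set ℓ=2.9925 → (κ,φ,ℓ)=(0.8810,254.19°,2.9925) → tip=(-0.5799,-2.0478,0.5494)

-0.580 -2.048 0.549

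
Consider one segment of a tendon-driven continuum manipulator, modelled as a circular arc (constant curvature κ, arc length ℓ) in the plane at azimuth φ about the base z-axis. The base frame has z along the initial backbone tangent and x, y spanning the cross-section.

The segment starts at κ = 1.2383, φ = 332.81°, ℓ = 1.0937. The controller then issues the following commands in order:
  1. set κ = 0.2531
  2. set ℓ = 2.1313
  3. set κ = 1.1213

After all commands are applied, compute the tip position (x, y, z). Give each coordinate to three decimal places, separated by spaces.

initial: κ=1.2383, φ=332.81°, ℓ=1.0937
cmd 1: set κ=0.2531 → (κ,φ,ℓ)=(0.2531,332.81°,1.0937) → tip=(0.1338,-0.0687,1.0798)
cmd 2: set ℓ=2.1313 → (κ,φ,ℓ)=(0.2531,332.81°,2.1313) → tip=(0.4990,-0.2564,2.0294)
cmd 3: set κ=1.1213 → (κ,φ,ℓ)=(1.1213,332.81°,2.1313) → tip=(1.3727,-0.7052,0.6091)

1.373 -0.705 0.609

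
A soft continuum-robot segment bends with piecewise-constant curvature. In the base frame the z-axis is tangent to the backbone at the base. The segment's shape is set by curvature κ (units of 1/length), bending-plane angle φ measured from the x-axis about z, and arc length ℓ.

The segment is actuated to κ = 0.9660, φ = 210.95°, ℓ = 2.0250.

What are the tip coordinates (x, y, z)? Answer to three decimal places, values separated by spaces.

-1.222 -0.733 0.959

θ = κ·ℓ = 0.9660 × 2.0250 = 1.95615 rad
ρ = (1 − cos θ)/κ = (1 − -0.37589)/0.9660 = 1.42431
z = sin θ / κ = 0.92667/0.9660 = 0.95928
x = ρ cos φ = 1.42431 × cos(210.95°) = -1.22151
y = ρ sin φ = 1.42431 × sin(210.95°) = -0.73251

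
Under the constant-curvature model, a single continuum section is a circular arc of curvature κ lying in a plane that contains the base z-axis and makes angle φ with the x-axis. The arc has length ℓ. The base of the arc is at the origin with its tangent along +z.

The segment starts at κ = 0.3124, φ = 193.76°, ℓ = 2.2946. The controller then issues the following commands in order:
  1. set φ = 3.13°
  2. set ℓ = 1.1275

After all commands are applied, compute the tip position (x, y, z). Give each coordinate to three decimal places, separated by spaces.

0.196 0.011 1.104

initial: κ=0.3124, φ=193.76°, ℓ=2.2946
cmd 1: set φ=3.13° → (κ,φ,ℓ)=(0.3124,3.13°,2.2946) → tip=(0.7866,0.0430,2.1031)
cmd 2: set ℓ=1.1275 → (κ,φ,ℓ)=(0.3124,3.13°,1.1275) → tip=(0.1962,0.0107,1.1043)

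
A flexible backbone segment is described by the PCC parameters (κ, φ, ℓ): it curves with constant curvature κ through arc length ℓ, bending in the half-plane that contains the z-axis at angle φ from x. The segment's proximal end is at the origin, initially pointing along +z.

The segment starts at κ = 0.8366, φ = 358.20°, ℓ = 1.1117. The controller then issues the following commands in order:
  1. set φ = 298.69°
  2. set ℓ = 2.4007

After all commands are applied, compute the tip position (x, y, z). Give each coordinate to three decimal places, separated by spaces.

0.817 -1.493 1.083

initial: κ=0.8366, φ=358.20°, ℓ=1.1117
cmd 1: set φ=298.69° → (κ,φ,ℓ)=(0.8366,298.69°,1.1117) → tip=(0.2308,-0.4217,0.9582)
cmd 2: set ℓ=2.4007 → (κ,φ,ℓ)=(0.8366,298.69°,2.4007) → tip=(0.8170,-1.4929,1.0827)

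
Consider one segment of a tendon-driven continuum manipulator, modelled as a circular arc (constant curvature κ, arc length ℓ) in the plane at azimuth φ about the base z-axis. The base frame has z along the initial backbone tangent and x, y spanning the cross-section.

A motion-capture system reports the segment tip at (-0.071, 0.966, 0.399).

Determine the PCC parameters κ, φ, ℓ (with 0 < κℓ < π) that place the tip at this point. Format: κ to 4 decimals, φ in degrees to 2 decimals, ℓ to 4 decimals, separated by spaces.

1.7653 94.20 1.3370

ρ = √(x²+y²) = √(-0.071² + 0.966²) = 0.96861
φ = atan2(y, x) mod 360° = atan2(0.966, -0.071) = 94.2036°
|p|² = ρ² + z² = 0.96861² + 0.399² = 1.09740
κ = 2ρ / |p|² = 2×0.96861 / 1.09740 = 1.76528
θ = 2·atan2(ρ, z) = 2·atan2(0.96861, 0.399) = 2.36009 rad
ℓ = θ/κ = 2.36009/1.76528 = 1.33695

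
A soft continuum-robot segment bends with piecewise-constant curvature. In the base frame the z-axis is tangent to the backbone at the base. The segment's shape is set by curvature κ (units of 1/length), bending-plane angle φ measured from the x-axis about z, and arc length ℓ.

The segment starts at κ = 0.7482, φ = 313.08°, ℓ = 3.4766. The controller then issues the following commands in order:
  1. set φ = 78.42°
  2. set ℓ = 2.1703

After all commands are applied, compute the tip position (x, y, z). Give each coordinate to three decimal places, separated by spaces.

initial: κ=0.7482, φ=313.08°, ℓ=3.4766
cmd 1: set φ=78.42° → (κ,φ,ℓ)=(0.7482,78.42°,3.4766) → tip=(0.4984,2.4321,0.6876)
cmd 2: set ℓ=2.1703 → (κ,φ,ℓ)=(0.7482,78.42°,2.1703) → tip=(0.2825,1.3787,1.3347)

0.283 1.379 1.335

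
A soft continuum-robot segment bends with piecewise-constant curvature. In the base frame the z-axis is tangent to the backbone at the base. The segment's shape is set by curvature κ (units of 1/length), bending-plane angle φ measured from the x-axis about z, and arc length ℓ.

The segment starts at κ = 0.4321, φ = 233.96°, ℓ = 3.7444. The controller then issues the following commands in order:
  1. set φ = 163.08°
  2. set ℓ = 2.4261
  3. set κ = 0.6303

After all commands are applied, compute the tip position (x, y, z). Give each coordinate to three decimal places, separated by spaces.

-1.455 0.443 1.585

initial: κ=0.4321, φ=233.96°, ℓ=3.7444
cmd 1: set φ=163.08° → (κ,φ,ℓ)=(0.4321,163.08°,3.7444) → tip=(-2.3185,0.7053,2.3117)
cmd 2: set ℓ=2.4261 → (κ,φ,ℓ)=(0.4321,163.08°,2.4261) → tip=(-1.1092,0.3374,2.0055)
cmd 3: set κ=0.6303 → (κ,φ,ℓ)=(0.6303,163.08°,2.4261) → tip=(-1.4547,0.4425,1.5852)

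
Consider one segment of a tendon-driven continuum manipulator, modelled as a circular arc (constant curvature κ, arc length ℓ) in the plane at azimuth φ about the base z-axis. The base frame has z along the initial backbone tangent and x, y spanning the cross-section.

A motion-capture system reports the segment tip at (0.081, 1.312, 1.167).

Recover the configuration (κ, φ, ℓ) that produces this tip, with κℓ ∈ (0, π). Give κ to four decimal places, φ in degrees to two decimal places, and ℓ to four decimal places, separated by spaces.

ρ = √(x²+y²) = √(0.081² + 1.312²) = 1.31450
φ = atan2(y, x) mod 360° = atan2(1.312, 0.081) = 86.4672°
|p|² = ρ² + z² = 1.31450² + 1.167² = 3.08979
κ = 2ρ / |p|² = 2×1.31450 / 3.08979 = 0.85086
θ = 2·atan2(ρ, z) = 2·atan2(1.31450, 1.167) = 1.68953 rad
ℓ = θ/κ = 1.68953/0.85086 = 1.98567

0.8509 86.47 1.9857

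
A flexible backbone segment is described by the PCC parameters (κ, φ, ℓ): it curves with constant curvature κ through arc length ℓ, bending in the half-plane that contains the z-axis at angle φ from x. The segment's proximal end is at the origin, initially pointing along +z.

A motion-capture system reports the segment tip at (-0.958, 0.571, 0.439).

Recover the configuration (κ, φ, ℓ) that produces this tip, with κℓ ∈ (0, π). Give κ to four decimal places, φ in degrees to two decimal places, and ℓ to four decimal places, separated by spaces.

ρ = √(x²+y²) = √(-0.958² + 0.571²) = 1.11526
φ = atan2(y, x) mod 360° = atan2(0.571, -0.958) = 149.2036°
|p|² = ρ² + z² = 1.11526² + 0.439² = 1.43653
κ = 2ρ / |p|² = 2×1.11526 / 1.43653 = 1.55272
θ = 2·atan2(ρ, z) = 2·atan2(1.11526, 0.439) = 2.39159 rad
ℓ = θ/κ = 2.39159/1.55272 = 1.54026

1.5527 149.20 1.5403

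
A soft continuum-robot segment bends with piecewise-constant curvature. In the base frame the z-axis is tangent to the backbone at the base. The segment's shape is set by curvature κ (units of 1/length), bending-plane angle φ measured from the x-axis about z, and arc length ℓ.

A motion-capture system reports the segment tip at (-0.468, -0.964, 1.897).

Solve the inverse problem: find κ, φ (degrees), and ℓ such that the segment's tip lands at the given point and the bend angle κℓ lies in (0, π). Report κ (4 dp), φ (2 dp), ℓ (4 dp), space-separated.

0.4515 244.10 2.2778

ρ = √(x²+y²) = √(-0.468² + -0.964²) = 1.07160
φ = atan2(y, x) mod 360° = atan2(-0.964, -0.468) = 244.1045°
|p|² = ρ² + z² = 1.07160² + 1.897² = 4.74693
κ = 2ρ / |p|² = 2×1.07160 / 4.74693 = 0.45149
θ = 2·atan2(ρ, z) = 2·atan2(1.07160, 1.897) = 1.02841 rad
ℓ = θ/κ = 1.02841/0.45149 = 2.27780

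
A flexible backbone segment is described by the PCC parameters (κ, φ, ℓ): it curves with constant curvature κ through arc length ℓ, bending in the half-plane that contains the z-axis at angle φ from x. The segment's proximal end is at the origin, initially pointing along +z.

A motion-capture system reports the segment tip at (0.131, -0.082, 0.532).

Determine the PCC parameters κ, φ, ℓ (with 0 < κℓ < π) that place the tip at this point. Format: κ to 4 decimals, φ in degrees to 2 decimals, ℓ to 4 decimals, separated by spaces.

ρ = √(x²+y²) = √(0.131² + -0.082²) = 0.15455
φ = atan2(y, x) mod 360° = atan2(-0.082, 0.131) = 327.9553°
|p|² = ρ² + z² = 0.15455² + 0.532² = 0.30691
κ = 2ρ / |p|² = 2×0.15455 / 0.30691 = 1.00712
θ = 2·atan2(ρ, z) = 2·atan2(0.15455, 0.532) = 0.56544 rad
ℓ = θ/κ = 0.56544/1.00712 = 0.56144

1.0071 327.96 0.5614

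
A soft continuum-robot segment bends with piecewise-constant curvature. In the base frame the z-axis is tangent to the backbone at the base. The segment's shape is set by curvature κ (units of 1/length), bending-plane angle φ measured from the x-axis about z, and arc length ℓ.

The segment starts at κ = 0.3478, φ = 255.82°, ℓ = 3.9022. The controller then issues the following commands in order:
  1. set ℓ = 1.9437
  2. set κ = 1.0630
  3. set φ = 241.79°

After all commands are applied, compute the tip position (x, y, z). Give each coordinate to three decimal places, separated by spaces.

-0.656 -1.223 0.828

initial: κ=0.3478, φ=255.82°, ℓ=3.9022
cmd 1: set ℓ=1.9437 → (κ,φ,ℓ)=(0.3478,255.82°,1.9437) → tip=(-0.1549,-0.6131,1.7990)
cmd 2: set κ=1.0630 → (κ,φ,ℓ)=(1.0630,255.82°,1.9437) → tip=(-0.3400,-1.3456,0.8277)
cmd 3: set φ=241.79° → (κ,φ,ℓ)=(1.0630,241.79°,1.9437) → tip=(-0.6561,-1.2231,0.8277)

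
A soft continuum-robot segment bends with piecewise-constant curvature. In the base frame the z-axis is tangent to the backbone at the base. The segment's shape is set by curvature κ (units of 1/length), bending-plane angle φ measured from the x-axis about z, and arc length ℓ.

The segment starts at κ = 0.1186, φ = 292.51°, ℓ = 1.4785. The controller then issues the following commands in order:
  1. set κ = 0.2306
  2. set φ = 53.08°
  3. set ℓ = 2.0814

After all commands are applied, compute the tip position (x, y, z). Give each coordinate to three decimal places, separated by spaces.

initial: κ=0.1186, φ=292.51°, ℓ=1.4785
cmd 1: set κ=0.2306 → (κ,φ,ℓ)=(0.2306,292.51°,1.4785) → tip=(0.0956,-0.2306,1.4500)
cmd 2: set φ=53.08° → (κ,φ,ℓ)=(0.2306,53.08°,1.4785) → tip=(0.1499,0.1996,1.4500)
cmd 3: set ℓ=2.0814 → (κ,φ,ℓ)=(0.2306,53.08°,2.0814) → tip=(0.2943,0.3917,2.0024)

0.294 0.392 2.002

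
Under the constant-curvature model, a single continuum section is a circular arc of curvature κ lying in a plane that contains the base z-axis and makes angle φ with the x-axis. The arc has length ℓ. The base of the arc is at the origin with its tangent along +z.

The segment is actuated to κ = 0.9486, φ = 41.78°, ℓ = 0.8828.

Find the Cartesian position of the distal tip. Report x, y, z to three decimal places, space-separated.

0.260 0.232 0.783

θ = κ·ℓ = 0.9486 × 0.8828 = 0.83742 rad
ρ = (1 − cos θ)/κ = (1 − 0.66938)/0.9486 = 0.34854
z = sin θ / κ = 0.74292/0.9486 = 0.78318
x = ρ cos φ = 0.34854 × cos(41.78°) = 0.25991
y = ρ sin φ = 0.34854 × sin(41.78°) = 0.23222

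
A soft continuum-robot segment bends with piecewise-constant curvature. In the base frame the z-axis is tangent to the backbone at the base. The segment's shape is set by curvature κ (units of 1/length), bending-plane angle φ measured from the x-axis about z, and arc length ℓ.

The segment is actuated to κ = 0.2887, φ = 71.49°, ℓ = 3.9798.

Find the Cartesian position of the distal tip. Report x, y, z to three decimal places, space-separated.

0.649 1.940 3.160

θ = κ·ℓ = 0.2887 × 3.9798 = 1.14897 rad
ρ = (1 − cos θ)/κ = (1 − 0.40943)/0.2887 = 2.04562
z = sin θ / κ = 0.91234/0.2887 = 3.16017
x = ρ cos φ = 2.04562 × cos(71.49°) = 0.64942
y = ρ sin φ = 2.04562 × sin(71.49°) = 1.93980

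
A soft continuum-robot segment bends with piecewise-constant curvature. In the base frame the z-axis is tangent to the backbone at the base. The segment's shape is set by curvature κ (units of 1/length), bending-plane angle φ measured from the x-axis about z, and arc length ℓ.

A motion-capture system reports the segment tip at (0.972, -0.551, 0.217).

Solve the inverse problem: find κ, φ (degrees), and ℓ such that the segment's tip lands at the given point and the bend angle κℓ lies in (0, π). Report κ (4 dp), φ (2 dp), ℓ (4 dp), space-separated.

1.7249 330.45 1.5989

ρ = √(x²+y²) = √(0.972² + -0.551²) = 1.11731
φ = atan2(y, x) mod 360° = atan2(-0.551, 0.972) = 330.4523°
|p|² = ρ² + z² = 1.11731² + 0.217² = 1.29547
κ = 2ρ / |p|² = 2×1.11731 / 1.29547 = 1.72495
θ = 2·atan2(ρ, z) = 2·atan2(1.11731, 0.217) = 2.75794 rad
ℓ = θ/κ = 2.75794/1.72495 = 1.59885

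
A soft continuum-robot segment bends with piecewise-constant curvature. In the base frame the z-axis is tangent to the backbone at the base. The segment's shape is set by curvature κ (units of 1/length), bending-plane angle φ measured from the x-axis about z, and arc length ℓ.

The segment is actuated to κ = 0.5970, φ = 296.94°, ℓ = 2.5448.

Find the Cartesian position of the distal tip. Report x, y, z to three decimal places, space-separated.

θ = κ·ℓ = 0.5970 × 2.5448 = 1.51925 rad
ρ = (1 − cos θ)/κ = (1 − 0.05153)/0.5970 = 1.58873
z = sin θ / κ = 0.99867/0.5970 = 1.67282
x = ρ cos φ = 1.58873 × cos(296.94°) = 0.71979
y = ρ sin φ = 1.58873 × sin(296.94°) = -1.41632

0.720 -1.416 1.673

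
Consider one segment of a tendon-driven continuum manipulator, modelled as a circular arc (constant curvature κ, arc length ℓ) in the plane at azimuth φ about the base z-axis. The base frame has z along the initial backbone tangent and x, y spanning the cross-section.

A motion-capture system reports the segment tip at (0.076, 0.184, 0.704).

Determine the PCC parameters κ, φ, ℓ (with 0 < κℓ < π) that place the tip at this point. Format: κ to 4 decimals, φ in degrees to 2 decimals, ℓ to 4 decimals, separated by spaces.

ρ = √(x²+y²) = √(0.076² + 0.184²) = 0.19908
φ = atan2(y, x) mod 360° = atan2(0.184, 0.076) = 67.5572°
|p|² = ρ² + z² = 0.19908² + 0.704² = 0.53525
κ = 2ρ / |p|² = 2×0.19908 / 0.53525 = 0.74387
θ = 2·atan2(ρ, z) = 2·atan2(0.19908, 0.704) = 0.55117 rad
ℓ = θ/κ = 0.55117/0.74387 = 0.74095

0.7439 67.56 0.7409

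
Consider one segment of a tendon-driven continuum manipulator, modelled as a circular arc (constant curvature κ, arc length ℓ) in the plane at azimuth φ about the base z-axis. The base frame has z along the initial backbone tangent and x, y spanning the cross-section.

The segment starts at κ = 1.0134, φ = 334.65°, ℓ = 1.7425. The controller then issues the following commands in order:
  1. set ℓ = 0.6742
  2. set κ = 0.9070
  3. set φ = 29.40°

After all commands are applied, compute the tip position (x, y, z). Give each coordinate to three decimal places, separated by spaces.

0.174 0.098 0.633

initial: κ=1.0134, φ=334.65°, ℓ=1.7425
cmd 1: set ℓ=0.6742 → (κ,φ,ℓ)=(1.0134,334.65°,0.6742) → tip=(0.2002,-0.0948,0.6230)
cmd 2: set κ=0.9070 → (κ,φ,ℓ)=(0.9070,334.65°,0.6742) → tip=(0.1806,-0.0855,0.6330)
cmd 3: set φ=29.40° → (κ,φ,ℓ)=(0.9070,29.40°,0.6742) → tip=(0.1741,0.0981,0.6330)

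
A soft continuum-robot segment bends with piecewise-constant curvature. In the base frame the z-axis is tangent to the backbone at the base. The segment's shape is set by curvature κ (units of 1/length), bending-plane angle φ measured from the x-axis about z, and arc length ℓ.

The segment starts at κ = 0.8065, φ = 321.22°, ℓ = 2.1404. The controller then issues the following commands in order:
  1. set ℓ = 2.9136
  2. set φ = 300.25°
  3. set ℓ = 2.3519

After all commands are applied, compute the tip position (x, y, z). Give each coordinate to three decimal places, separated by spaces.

initial: κ=0.8065, φ=321.22°, ℓ=2.1404
cmd 1: set ℓ=2.9136 → (κ,φ,ℓ)=(0.8065,321.22°,2.9136) → tip=(1.6457,-1.3222,0.8823)
cmd 2: set φ=300.25° → (κ,φ,ℓ)=(0.8065,300.25°,2.9136) → tip=(1.0635,-1.8236,0.8823)
cmd 3: set ℓ=2.3519 → (κ,φ,ℓ)=(0.8065,300.25°,2.3519) → tip=(0.8247,-1.4141,1.1746)

0.825 -1.414 1.175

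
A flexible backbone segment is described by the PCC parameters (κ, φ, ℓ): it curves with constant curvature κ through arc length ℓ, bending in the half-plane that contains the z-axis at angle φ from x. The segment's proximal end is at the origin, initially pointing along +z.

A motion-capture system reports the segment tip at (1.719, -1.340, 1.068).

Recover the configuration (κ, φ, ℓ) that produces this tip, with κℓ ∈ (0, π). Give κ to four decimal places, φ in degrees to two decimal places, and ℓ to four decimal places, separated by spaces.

ρ = √(x²+y²) = √(1.719² + -1.340²) = 2.17958
φ = atan2(y, x) mod 360° = atan2(-1.340, 1.719) = 322.0628°
|p|² = ρ² + z² = 2.17958² + 1.068² = 5.89119
κ = 2ρ / |p|² = 2×2.17958 / 5.89119 = 0.73995
θ = 2·atan2(ρ, z) = 2·atan2(2.17958, 1.068) = 2.23036 rad
ℓ = θ/κ = 2.23036/0.73995 = 3.01422

0.7399 322.06 3.0142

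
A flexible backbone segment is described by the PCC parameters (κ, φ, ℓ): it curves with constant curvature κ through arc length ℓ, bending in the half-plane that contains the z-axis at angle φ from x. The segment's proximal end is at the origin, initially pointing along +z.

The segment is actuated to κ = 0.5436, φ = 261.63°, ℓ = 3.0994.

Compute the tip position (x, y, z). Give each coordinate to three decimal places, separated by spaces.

θ = κ·ℓ = 0.5436 × 3.0994 = 1.68483 rad
ρ = (1 − cos θ)/κ = (1 − -0.11379)/0.5436 = 2.04892
z = sin θ / κ = 0.99350/0.5436 = 1.82764
x = ρ cos φ = 2.04892 × cos(261.63°) = -0.29825
y = ρ sin φ = 2.04892 × sin(261.63°) = -2.02709

-0.298 -2.027 1.828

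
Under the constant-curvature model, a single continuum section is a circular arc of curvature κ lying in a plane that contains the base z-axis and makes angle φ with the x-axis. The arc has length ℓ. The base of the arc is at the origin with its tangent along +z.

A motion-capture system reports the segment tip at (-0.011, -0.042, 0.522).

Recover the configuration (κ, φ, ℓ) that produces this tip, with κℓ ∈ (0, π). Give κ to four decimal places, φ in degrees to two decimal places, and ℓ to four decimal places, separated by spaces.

0.3165 255.32 0.5244

ρ = √(x²+y²) = √(-0.011² + -0.042²) = 0.04342
φ = atan2(y, x) mod 360° = atan2(-0.042, -0.011) = 255.3236°
|p|² = ρ² + z² = 0.04342² + 0.522² = 0.27437
κ = 2ρ / |p|² = 2×0.04342 / 0.27437 = 0.31648
θ = 2·atan2(ρ, z) = 2·atan2(0.04342, 0.522) = 0.16597 rad
ℓ = θ/κ = 0.16597/0.31648 = 0.52440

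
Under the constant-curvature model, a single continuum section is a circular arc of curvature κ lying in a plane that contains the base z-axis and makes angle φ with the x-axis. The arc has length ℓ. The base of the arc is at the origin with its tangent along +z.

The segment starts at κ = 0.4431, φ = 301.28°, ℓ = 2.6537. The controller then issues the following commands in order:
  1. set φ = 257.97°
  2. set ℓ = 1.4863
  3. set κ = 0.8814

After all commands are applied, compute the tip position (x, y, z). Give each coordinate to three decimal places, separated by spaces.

-0.176 -0.824 1.096

initial: κ=0.4431, φ=301.28°, ℓ=2.6537
cmd 1: set φ=257.97° → (κ,φ,ℓ)=(0.4431,257.97°,2.6537) → tip=(-0.2894,-1.3580,2.0831)
cmd 2: set ℓ=1.4863 → (κ,φ,ℓ)=(0.4431,257.97°,1.4863) → tip=(-0.0984,-0.4616,1.3812)
cmd 3: set κ=0.8814 → (κ,φ,ℓ)=(0.8814,257.97°,1.4863) → tip=(-0.1755,-0.8235,1.0962)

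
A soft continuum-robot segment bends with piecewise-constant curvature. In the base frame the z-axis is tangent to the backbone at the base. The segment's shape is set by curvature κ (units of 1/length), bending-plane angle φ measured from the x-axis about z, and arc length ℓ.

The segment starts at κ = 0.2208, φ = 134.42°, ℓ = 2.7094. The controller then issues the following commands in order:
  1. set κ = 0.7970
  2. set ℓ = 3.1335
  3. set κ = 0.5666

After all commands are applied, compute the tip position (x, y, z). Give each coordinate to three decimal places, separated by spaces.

initial: κ=0.2208, φ=134.42°, ℓ=2.7094
cmd 1: set κ=0.7970 → (κ,φ,ℓ)=(0.7970,134.42°,2.7094) → tip=(-1.3657,1.3937,1.0436)
cmd 2: set ℓ=3.1335 → (κ,φ,ℓ)=(0.7970,134.42°,3.1335) → tip=(-1.5804,1.6127,0.7535)
cmd 3: set κ=0.5666 → (κ,φ,ℓ)=(0.5666,134.42°,3.1335) → tip=(-1.4863,1.5167,1.7281)

-1.486 1.517 1.728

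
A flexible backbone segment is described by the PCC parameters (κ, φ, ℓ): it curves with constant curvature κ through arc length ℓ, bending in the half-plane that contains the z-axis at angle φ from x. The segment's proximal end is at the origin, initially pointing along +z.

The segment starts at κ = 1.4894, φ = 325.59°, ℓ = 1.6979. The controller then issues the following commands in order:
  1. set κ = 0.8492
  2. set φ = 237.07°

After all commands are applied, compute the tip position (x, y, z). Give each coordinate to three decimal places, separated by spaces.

initial: κ=1.4894, φ=325.59°, ℓ=1.6979
cmd 1: set κ=0.8492 → (κ,φ,ℓ)=(0.8492,325.59°,1.6979) → tip=(0.8466,-0.5799,1.1678)
cmd 2: set φ=237.07° → (κ,φ,ℓ)=(0.8492,237.07°,1.6979) → tip=(-0.5578,-0.8613,1.1678)

-0.558 -0.861 1.168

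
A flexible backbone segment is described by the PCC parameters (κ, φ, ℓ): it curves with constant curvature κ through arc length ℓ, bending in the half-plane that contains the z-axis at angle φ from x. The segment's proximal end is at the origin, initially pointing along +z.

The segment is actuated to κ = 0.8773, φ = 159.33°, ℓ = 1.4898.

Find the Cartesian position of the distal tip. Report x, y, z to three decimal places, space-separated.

-0.788 0.297 1.100

θ = κ·ℓ = 0.8773 × 1.4898 = 1.30700 rad
ρ = (1 − cos θ)/κ = (1 − 0.26075)/0.8773 = 0.84265
z = sin θ / κ = 0.96541/0.8773 = 1.10043
x = ρ cos φ = 0.84265 × cos(159.33°) = -0.78840
y = ρ sin φ = 0.84265 × sin(159.33°) = 0.29744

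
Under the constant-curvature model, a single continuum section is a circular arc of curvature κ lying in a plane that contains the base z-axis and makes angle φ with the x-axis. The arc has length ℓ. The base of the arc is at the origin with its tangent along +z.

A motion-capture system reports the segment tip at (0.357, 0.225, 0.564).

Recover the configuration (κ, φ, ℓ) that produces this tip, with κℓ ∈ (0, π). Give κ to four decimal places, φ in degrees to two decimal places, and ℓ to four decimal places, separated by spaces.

1.7010 32.22 0.7553

ρ = √(x²+y²) = √(0.357² + 0.225²) = 0.42199
φ = atan2(y, x) mod 360° = atan2(0.225, 0.357) = 32.2213°
|p|² = ρ² + z² = 0.42199² + 0.564² = 0.49617
κ = 2ρ / |p|² = 2×0.42199 / 0.49617 = 1.70098
θ = 2·atan2(ρ, z) = 2·atan2(0.42199, 0.564) = 1.28470 rad
ℓ = θ/κ = 1.28470/1.70098 = 0.75527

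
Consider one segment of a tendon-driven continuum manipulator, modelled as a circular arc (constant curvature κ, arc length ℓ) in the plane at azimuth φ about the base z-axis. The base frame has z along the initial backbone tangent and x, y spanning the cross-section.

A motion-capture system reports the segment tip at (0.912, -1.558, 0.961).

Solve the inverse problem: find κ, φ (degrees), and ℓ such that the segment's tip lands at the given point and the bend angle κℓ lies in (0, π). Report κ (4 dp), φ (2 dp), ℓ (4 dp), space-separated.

ρ = √(x²+y²) = √(0.912² + -1.558²) = 1.80530
φ = atan2(y, x) mod 360° = atan2(-1.558, 0.912) = 300.3432°
|p|² = ρ² + z² = 1.80530² + 0.961² = 4.18263
κ = 2ρ / |p|² = 2×1.80530 / 4.18263 = 0.86324
θ = 2·atan2(ρ, z) = 2·atan2(1.80530, 0.961) = 2.16325 rad
ℓ = θ/κ = 2.16325/0.86324 = 2.50598

0.8632 300.34 2.5060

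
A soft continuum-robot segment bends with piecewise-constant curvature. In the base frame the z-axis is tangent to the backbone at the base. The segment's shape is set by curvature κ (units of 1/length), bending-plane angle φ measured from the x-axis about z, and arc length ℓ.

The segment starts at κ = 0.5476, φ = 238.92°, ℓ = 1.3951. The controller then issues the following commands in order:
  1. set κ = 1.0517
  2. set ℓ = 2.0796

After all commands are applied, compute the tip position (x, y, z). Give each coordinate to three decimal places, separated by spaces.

initial: κ=0.5476, φ=238.92°, ℓ=1.3951
cmd 1: set κ=1.0517 → (κ,φ,ℓ)=(1.0517,238.92°,1.3951) → tip=(-0.4401,-0.7302,0.9457)
cmd 2: set ℓ=2.0796 → (κ,φ,ℓ)=(1.0517,238.92°,2.0796) → tip=(-0.7746,-1.2851,0.7759)

-0.775 -1.285 0.776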